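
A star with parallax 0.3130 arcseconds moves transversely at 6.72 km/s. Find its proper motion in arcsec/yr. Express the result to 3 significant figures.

0.444 arcsec/yr

d = 1/p = 1/0.3130″ = 3.1949 pc.
μ = v_t / (4.74 d) = 6.72 / (4.74 × 3.1949) = 6.72 / 15.144 = 0.44374 ″/yr.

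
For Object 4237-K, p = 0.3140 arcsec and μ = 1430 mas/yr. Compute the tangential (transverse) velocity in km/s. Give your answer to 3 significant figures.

21.6 km/s

d = 1/p = 1/0.3140″ = 3.1847 pc.
μ = 1430 mas/yr = 1.43 ″/yr.
v_t = 4.74 × μ × d = 4.74 × 1.43 × 3.1847 = 21.587 km/s.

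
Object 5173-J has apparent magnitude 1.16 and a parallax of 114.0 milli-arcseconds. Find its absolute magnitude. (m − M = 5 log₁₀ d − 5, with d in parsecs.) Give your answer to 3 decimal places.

d = 1/p = 1/0.1140″ = 8.7719 pc.
m − M = 5 log₁₀(8.7719) − 5 = 4.7155 − 5 = -0.2845.
M = m − (m − M) = 1.16 − (-0.2845) = 1.445.

M = 1.445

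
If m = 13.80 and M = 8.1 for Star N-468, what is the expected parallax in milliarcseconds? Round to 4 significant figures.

7.244 mas

m − M = 13.80 − 8.1 = 5.70.
d = 10^((m−M)/5 + 1) = 10^2.140 = 138.04 pc.
p = 1/d = 1/138.04 = 0.0072443 arcsec = 7.2443 mas.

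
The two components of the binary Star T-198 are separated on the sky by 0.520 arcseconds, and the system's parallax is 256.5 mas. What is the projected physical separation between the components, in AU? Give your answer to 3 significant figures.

2.03 AU

d = 1/p = 1/0.2565″ = 3.8986 pc.
At distance d (pc), an angle of θ arcsec spans θ·d AU: s = 0.520 × 3.8986 = 2.0273 AU.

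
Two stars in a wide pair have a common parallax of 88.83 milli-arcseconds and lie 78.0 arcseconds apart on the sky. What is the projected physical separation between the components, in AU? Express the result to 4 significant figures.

d = 1/p = 1/0.08883″ = 11.257 pc.
At distance d (pc), an angle of θ arcsec spans θ·d AU: s = 78.0 × 11.257 = 878.05 AU.

878.1 AU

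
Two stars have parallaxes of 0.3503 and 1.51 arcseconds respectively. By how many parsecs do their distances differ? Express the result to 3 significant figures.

2.19 pc

d_A = 1/0.3503″ = 2.8547 pc; d_B = 1/1.510″ = 0.66225 pc.
|d_B − d_A| = |0.66225 − 2.8547| = 2.1925 pc.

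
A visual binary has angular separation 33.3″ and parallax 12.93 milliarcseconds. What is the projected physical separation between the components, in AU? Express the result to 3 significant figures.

d = 1/p = 1/0.01293″ = 77.34 pc.
At distance d (pc), an angle of θ arcsec spans θ·d AU: s = 33.3 × 77.34 = 2575.4 AU.

2580 AU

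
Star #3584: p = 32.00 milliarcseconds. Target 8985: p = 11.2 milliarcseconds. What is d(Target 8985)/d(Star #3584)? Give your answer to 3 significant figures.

2.86

Since d = 1/p, d_B/d_A = p_A/p_B.
= 32.00 / 11.2 = 2.8571.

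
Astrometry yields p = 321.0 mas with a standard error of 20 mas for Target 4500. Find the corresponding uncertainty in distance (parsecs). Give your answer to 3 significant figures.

d = 1/p, so σ_d = σ_p / p².
σ_d = 0.0200 / (0.3210)² = 0.0200 / 0.10304 = 0.1941 pc.

0.194 pc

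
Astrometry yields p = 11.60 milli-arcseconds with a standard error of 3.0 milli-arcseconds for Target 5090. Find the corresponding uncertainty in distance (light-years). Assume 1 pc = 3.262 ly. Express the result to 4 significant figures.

d = 1/p, so σ_d = σ_p / p².
σ_d = 0.00300 / (0.01160)² = 0.00300 / 0.00013456 = 22.295 pc = 22.295 × 3.262 ly = 72.726 ly.

72.73 ly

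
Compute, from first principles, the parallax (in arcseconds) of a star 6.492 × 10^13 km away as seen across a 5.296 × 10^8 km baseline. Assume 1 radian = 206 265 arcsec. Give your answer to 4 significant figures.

1.683 arcsec

θ ≈ B/d = (5.296 × 10^8) / (6.492 × 10^13) = 8.1577 × 10^-6 rad.
In arcseconds: 8.1577 × 10^-6 × 206265 = 1.6826″.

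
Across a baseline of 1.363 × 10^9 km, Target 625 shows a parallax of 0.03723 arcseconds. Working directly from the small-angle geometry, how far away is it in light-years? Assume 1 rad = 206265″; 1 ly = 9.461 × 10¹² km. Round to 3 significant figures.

798 ly

θ = 0.03723″ = 0.03723/206265 = 1.8050 × 10^-7 rad.
d = B/θ = (1.363 × 10^9) / (1.8050 × 10^-7) = 7.5512 × 10^15 km = (7.5512 × 10^15) / (9.461 × 10^12) ly = 798.14 ly.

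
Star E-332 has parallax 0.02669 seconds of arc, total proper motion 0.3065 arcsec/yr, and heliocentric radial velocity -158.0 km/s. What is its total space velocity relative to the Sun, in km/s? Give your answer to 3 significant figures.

d = 1/p = 1/0.02669″ = 37.467 pc.
v_t = 4.740 μ d = 4.740 × 0.3065 × 37.467 = 54.432 km/s.
v = √(v_r² + v_t²) = √((-158.0)² + 54.432²) = √27926.8 = 167.11 km/s.

167 km/s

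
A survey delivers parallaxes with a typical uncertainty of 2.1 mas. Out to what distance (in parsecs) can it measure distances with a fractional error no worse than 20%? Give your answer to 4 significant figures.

σ_d/d = σ_p/p, so the condition is σ_p/p ≤ 0.20, i.e. p ≥ σ_p/0.20.
p_min = 2.1/0.20 = 10.5 mas = 0.0105 arcsec.
d_max = 1/p_min = 1/0.0105 = 95.238 pc.

95.24 pc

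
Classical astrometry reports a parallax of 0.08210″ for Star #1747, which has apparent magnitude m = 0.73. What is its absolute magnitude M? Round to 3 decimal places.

M = 0.302

d = 1/p = 1/0.08210″ = 12.18 pc.
m − M = 5 log₁₀(12.18) − 5 = 5.4282 − 5 = 0.4282.
M = m − (m − M) = 0.73 − 0.4282 = 0.302.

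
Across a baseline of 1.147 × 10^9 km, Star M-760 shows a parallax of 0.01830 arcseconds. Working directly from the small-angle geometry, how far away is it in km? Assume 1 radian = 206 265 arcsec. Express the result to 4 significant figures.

1.293 × 10^16 km

θ = 0.01830″ = 0.01830/206265 = 8.8721 × 10^-8 rad.
d = B/θ = (1.147 × 10^9) / (8.8721 × 10^-8) = 1.2928 × 10^16 km.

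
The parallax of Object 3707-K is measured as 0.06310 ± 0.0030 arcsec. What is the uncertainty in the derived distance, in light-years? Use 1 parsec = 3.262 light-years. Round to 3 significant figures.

d = 1/p, so σ_d = σ_p / p².
σ_d = 0.00300 / (0.06310)² = 0.00300 / 0.0039816 = 0.75347 pc = 0.75347 × 3.262 ly = 2.4578 ly.

2.46 ly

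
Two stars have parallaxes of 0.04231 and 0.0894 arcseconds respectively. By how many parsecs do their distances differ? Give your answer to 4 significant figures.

12.45 pc

d_A = 1/0.04231″ = 23.635 pc; d_B = 1/0.08940″ = 11.186 pc.
|d_B − d_A| = |11.186 − 23.635| = 12.449 pc.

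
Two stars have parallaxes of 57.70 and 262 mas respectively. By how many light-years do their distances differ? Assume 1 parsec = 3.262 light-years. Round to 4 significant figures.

44.08 ly

d_A = 1/0.05770″ = 17.331 pc; d_B = 1/0.2620″ = 3.8168 pc.
|d_B − d_A| = |3.8168 − 17.331| = 13.514 pc = 13.514 × 3.262 ly = 44.083 ly.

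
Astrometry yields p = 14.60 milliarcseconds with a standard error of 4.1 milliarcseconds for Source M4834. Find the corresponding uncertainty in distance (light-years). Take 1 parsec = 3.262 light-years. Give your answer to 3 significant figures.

d = 1/p, so σ_d = σ_p / p².
σ_d = 0.00410 / (0.01460)² = 0.00410 / 0.00021316 = 19.234 pc = 19.234 × 3.262 ly = 62.741 ly.

62.7 ly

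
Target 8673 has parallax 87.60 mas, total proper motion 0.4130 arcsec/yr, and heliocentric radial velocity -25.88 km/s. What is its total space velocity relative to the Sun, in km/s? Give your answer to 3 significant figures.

d = 1/p = 1/0.08760″ = 11.416 pc.
v_t = 4.740 μ d = 4.740 × 0.4130 × 11.416 = 22.348 km/s.
v = √(v_r² + v_t²) = √((-25.88)² + 22.348²) = √1169.21 = 34.194 km/s.

34.2 km/s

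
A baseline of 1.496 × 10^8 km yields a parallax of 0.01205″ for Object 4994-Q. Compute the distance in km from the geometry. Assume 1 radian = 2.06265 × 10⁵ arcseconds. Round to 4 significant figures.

θ = 0.01205″ = 0.01205/206265 = 5.8420 × 10^-8 rad.
d = B/θ = (1.496 × 10^8) / (5.8420 × 10^-8) = 2.5608 × 10^15 km.

2.561 × 10^15 km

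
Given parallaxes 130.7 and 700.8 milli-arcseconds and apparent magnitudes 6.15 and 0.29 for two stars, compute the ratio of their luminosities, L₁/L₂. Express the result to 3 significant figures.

d₁ = 1/p₁ = 1/0.1307″ = 7.6511 pc; d₂ = 1/p₂ = 1/0.7008″ = 1.4269 pc.
M₁ = m₁ − 5 log₁₀ d₁ + 5 = 6.15 − 4.4186 + 5 = 6.7314.
M₂ = 0.29 − 0.7720 + 5 = 4.5180.
L₁/L₂ = 10^(0.4(M₂ − M₁)) = 10^(0.4 × (-2.2134)) = 10^(-0.88536) = 0.13021.

L₁/L₂ = 0.130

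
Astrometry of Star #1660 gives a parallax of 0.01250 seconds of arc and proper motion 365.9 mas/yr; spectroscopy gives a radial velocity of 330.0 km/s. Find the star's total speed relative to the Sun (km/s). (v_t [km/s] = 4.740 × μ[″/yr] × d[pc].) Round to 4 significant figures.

d = 1/p = 1/0.01250″ = 80 pc.
μ = 365.9 mas/yr = 0.3659 ″/yr.
v_t = 4.740 μ d = 4.740 × 0.3659 × 80 = 138.75 km/s.
v = √(v_r² + v_t²) = √(330.0² + 138.75²) = √128152 = 357.98 km/s.

358.0 km/s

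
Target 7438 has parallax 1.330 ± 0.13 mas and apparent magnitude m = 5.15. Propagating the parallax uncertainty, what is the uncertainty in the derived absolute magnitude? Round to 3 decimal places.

M = m − 5 log₁₀ d + 5 = m + 5 log₁₀ p + 5, so ∂M/∂p = 5/(p ln 10).
σ_M = (5/ln 10) · (σ_p/p) = 2.1715 × 0.13/1.330 = 2.1715 × 0.097744 = 0.21225.

σ_M = 0.212 mag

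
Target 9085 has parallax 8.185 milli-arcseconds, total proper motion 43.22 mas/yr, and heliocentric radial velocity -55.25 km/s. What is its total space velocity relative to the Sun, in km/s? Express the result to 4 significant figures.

d = 1/p = 1/0.008185″ = 122.17 pc.
μ = 43.22 mas/yr = 0.04322 ″/yr.
v_t = 4.740 μ d = 4.740 × 0.04322 × 122.17 = 25.028 km/s.
v = √(v_r² + v_t²) = √((-55.25)² + 25.028²) = √3678.96 = 60.654 km/s.

60.65 km/s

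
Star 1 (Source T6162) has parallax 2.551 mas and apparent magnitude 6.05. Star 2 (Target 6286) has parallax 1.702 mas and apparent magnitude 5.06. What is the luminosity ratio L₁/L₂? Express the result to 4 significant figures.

d₁ = 1/p₁ = 1/0.002551″ = 392 pc; d₂ = 1/p₂ = 1/0.001702″ = 587.54 pc.
M₁ = m₁ − 5 log₁₀ d₁ + 5 = 6.05 − 12.9664 + 5 = -1.9164.
M₂ = 5.06 − 13.8452 + 5 = -3.7852.
L₁/L₂ = 10^(0.4(M₂ − M₁)) = 10^(0.4 × (-1.8688)) = 10^(-0.74752) = 0.17885.

L₁/L₂ = 0.1789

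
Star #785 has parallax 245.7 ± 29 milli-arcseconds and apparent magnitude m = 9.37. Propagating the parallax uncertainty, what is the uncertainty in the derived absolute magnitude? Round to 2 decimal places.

σ_M = 0.26 mag

M = m − 5 log₁₀ d + 5 = m + 5 log₁₀ p + 5, so ∂M/∂p = 5/(p ln 10).
σ_M = (5/ln 10) · (σ_p/p) = 2.1715 × 29/245.7 = 2.1715 × 0.11803 = 0.2563.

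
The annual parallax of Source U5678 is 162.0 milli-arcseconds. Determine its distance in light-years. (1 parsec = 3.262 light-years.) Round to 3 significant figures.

20.1 light years

p = 162.0 milli-arcseconds = 0.1620 arcsec.
d = 1/p = 1/0.1620 = 6.1728 pc.
In light-years: 6.1728 × 3.262 = 20.136 ly.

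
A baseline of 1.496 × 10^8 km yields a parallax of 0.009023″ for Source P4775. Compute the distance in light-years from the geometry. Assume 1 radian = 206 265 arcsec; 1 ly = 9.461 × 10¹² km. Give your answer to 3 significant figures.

361 ly

θ = 0.009023″ = 0.009023/206265 = 4.3745 × 10^-8 rad.
d = B/θ = (1.496 × 10^8) / (4.3745 × 10^-8) = 3.4198 × 10^15 km = (3.4198 × 10^15) / (9.461 × 10^12) ly = 361.46 ly.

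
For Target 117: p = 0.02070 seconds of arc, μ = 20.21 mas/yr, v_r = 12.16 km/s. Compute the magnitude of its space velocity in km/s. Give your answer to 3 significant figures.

d = 1/p = 1/0.02070″ = 48.309 pc.
μ = 20.21 mas/yr = 0.02021 ″/yr.
v_t = 4.740 μ d = 4.740 × 0.02021 × 48.309 = 4.6278 km/s.
v = √(v_r² + v_t²) = √(12.16² + 4.6278²) = √169.282 = 13.011 km/s.

13.0 km/s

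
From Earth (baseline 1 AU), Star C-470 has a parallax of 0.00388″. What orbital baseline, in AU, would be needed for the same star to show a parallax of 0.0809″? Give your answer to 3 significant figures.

Parallax scales linearly with baseline: p ∝ B, so B = p_target / p_Earth × 1 AU.
B = 0.0809 / 0.00388 = 20.851 AU.

20.9 AU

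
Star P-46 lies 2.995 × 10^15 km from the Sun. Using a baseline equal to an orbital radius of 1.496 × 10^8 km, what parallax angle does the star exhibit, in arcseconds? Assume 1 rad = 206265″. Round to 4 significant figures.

θ ≈ B/d = (1.496 × 10^8) / (2.995 × 10^15) = 4.9950 × 10^-8 rad.
In arcseconds: 4.9950 × 10^-8 × 206265 = 0.010303″.

0.01030 arcsec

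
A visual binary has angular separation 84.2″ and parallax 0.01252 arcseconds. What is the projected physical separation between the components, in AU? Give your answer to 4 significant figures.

6725 AU

d = 1/p = 1/0.01252″ = 79.872 pc.
At distance d (pc), an angle of θ arcsec spans θ·d AU: s = 84.2 × 79.872 = 6725.2 AU.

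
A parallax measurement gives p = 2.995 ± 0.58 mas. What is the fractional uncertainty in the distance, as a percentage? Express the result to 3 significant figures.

19.4%

For d = 1/p, |σ_d/d| = |σ_p/p|.
σ_p/p = 0.58 / 2.995 = 0.19366 = 19.366%.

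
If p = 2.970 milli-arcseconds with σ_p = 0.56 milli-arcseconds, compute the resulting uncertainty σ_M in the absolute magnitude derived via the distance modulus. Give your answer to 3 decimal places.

σ_M = 0.409 mag

M = m − 5 log₁₀ d + 5 = m + 5 log₁₀ p + 5, so ∂M/∂p = 5/(p ln 10).
σ_M = (5/ln 10) · (σ_p/p) = 2.1715 × 0.56/2.970 = 2.1715 × 0.18855 = 0.40944.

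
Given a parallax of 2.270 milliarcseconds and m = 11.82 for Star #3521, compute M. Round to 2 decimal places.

d = 1/p = 1/0.002270″ = 440.53 pc.
m − M = 5 log₁₀(440.53) − 5 = 13.2199 − 5 = 8.2199.
M = m − (m − M) = 11.82 − 8.2199 = 3.60.

M = 3.60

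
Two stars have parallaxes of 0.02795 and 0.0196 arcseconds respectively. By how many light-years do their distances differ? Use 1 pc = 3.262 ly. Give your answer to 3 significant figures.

d_A = 1/0.02795″ = 35.778 pc; d_B = 1/0.01960″ = 51.02 pc.
|d_B − d_A| = |51.02 − 35.778| = 15.242 pc = 15.242 × 3.262 ly = 49.719 ly.

49.7 ly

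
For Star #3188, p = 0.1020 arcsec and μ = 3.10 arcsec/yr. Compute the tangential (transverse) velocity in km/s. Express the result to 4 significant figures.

d = 1/p = 1/0.1020″ = 9.8039 pc.
v_t = 4.74 × μ × d = 4.74 × 3.10 × 9.8039 = 144.06 km/s.

144.1 km/s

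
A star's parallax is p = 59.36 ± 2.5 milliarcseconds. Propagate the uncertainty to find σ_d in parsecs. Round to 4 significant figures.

d = 1/p, so σ_d = σ_p / p².
σ_d = 0.00250 / (0.05936)² = 0.00250 / 0.0035236 = 0.7095 pc.

0.7095 pc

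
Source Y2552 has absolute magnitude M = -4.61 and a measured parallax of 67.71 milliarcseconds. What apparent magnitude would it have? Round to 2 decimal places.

m = -3.76

d = 1/p = 1/0.06771″ = 14.769 pc.
m − M = 5 log₁₀ d − 5 = 5 log₁₀(14.769) − 5 = 5.8468 − 5 = 0.8468.
m = M + (m − M) = -4.61 + 0.8468 = -3.76.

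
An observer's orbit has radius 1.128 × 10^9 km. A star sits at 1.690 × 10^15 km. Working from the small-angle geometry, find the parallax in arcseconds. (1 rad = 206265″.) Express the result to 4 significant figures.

θ ≈ B/d = (1.128 × 10^9) / (1.690 × 10^15) = 6.6746 × 10^-7 rad.
In arcseconds: 6.6746 × 10^-7 × 206265 = 0.13767″.

0.1377 arcsec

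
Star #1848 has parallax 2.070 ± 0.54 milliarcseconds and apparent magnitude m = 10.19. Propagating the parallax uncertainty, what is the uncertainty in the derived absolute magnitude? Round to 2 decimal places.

M = m − 5 log₁₀ d + 5 = m + 5 log₁₀ p + 5, so ∂M/∂p = 5/(p ln 10).
σ_M = (5/ln 10) · (σ_p/p) = 2.1715 × 0.54/2.070 = 2.1715 × 0.26087 = 0.56648.

σ_M = 0.57 mag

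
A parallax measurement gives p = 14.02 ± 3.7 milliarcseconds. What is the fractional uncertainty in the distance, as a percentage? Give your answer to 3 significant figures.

For d = 1/p, |σ_d/d| = |σ_p/p|.
σ_p/p = 3.7 / 14.02 = 0.26391 = 26.391%.

26.4%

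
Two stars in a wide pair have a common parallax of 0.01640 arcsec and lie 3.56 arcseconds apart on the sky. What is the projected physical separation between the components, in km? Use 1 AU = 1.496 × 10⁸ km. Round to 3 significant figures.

d = 1/p = 1/0.01640″ = 60.976 pc.
At distance d (pc), an angle of θ arcsec spans θ·d AU: s = 3.56 × 60.976 = 217.07 AU.
= 217.07 × 1.496 × 10⁸ km = 3.2474 × 10^10 km.

3.25 × 10^10 km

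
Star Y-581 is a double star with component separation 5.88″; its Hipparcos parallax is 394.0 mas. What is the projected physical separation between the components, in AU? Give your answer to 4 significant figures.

14.92 AU

d = 1/p = 1/0.3940″ = 2.5381 pc.
At distance d (pc), an angle of θ arcsec spans θ·d AU: s = 5.88 × 2.5381 = 14.924 AU.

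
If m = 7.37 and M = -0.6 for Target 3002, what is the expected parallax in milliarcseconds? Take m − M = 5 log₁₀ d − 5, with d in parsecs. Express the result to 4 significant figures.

m − M = 7.37 − (-0.6) = 7.97.
d = 10^((m−M)/5 + 1) = 10^2.594 = 392.64 pc.
p = 1/d = 1/392.64 = 0.0025469 arcsec = 2.5469 mas.

2.547 mas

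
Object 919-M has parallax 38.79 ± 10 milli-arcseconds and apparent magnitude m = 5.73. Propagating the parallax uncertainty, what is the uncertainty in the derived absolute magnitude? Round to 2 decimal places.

M = m − 5 log₁₀ d + 5 = m + 5 log₁₀ p + 5, so ∂M/∂p = 5/(p ln 10).
σ_M = (5/ln 10) · (σ_p/p) = 2.1715 × 10/38.79 = 2.1715 × 0.2578 = 0.55981.

σ_M = 0.56 mag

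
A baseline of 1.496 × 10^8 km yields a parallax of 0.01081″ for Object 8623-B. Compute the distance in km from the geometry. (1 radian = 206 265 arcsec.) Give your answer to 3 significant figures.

θ = 0.01081″ = 0.01081/206265 = 5.2408 × 10^-8 rad.
d = B/θ = (1.496 × 10^8) / (5.2408 × 10^-8) = 2.8545 × 10^15 km.

2.85 × 10^15 km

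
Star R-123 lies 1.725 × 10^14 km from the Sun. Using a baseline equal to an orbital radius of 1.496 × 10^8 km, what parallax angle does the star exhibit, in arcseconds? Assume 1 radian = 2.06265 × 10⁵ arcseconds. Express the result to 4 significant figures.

θ ≈ B/d = (1.496 × 10^8) / (1.725 × 10^14) = 8.6725 × 10^-7 rad.
In arcseconds: 8.6725 × 10^-7 × 206265 = 0.17888″.

0.1789 arcsec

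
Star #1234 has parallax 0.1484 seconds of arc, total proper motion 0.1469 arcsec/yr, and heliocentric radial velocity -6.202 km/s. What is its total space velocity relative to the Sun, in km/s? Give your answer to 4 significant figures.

d = 1/p = 1/0.1484″ = 6.7385 pc.
v_t = 4.740 μ d = 4.740 × 0.1469 × 6.7385 = 4.6921 km/s.
v = √(v_r² + v_t²) = √((-6.202)² + 4.6921²) = √60.4806 = 7.7769 km/s.

7.777 km/s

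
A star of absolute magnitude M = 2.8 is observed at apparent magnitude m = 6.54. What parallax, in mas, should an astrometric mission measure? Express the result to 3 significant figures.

17.9 mas

m − M = 6.54 − 2.8 = 3.74.
d = 10^((m−M)/5 + 1) = 10^1.748 = 55.976 pc.
p = 1/d = 1/55.976 = 0.017865 arcsec = 17.865 mas.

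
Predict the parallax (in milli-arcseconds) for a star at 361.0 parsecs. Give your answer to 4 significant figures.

2.770 mas

p = 1/d = 1/361 = 0.0027701 arcsec.
= 0.0027701 × 1000 = 2.7701 mas.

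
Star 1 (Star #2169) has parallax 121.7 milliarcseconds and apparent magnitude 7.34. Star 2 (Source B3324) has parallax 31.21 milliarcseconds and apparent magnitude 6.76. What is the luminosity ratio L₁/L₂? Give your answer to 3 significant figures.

L₁/L₂ = 0.0385

d₁ = 1/p₁ = 1/0.1217″ = 8.2169 pc; d₂ = 1/p₂ = 1/0.03121″ = 32.041 pc.
M₁ = m₁ − 5 log₁₀ d₁ + 5 = 7.34 − 4.5735 + 5 = 7.7665.
M₂ = 6.76 − 7.5285 + 5 = 4.2315.
L₁/L₂ = 10^(0.4(M₂ − M₁)) = 10^(0.4 × (-3.5350)) = 10^(-1.41400) = 0.038548.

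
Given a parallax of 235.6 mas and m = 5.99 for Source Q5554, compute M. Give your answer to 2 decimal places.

d = 1/p = 1/0.2356″ = 4.2445 pc.
m − M = 5 log₁₀(4.2445) − 5 = 3.1391 − 5 = -1.8609.
M = m − (m − M) = 5.99 − (-1.8609) = 7.85.

M = 7.85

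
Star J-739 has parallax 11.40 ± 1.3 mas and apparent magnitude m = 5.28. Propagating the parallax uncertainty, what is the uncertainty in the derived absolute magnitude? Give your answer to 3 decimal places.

σ_M = 0.248 mag

M = m − 5 log₁₀ d + 5 = m + 5 log₁₀ p + 5, so ∂M/∂p = 5/(p ln 10).
σ_M = (5/ln 10) · (σ_p/p) = 2.1715 × 1.3/11.40 = 2.1715 × 0.11404 = 0.24764.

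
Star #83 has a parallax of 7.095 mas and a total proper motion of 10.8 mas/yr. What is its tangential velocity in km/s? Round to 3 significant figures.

d = 1/p = 1/0.007095″ = 140.94 pc.
μ = 10.8 mas/yr = 0.0108 ″/yr.
v_t = 4.74 × μ × d = 4.74 × 0.0108 × 140.94 = 7.215 km/s.

7.22 km/s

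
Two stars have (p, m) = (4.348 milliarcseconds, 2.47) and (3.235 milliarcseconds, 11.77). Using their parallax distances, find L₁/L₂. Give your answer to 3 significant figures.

L₁/L₂ = 2910

d₁ = 1/p₁ = 1/0.004348″ = 229.99 pc; d₂ = 1/p₂ = 1/0.003235″ = 309.12 pc.
M₁ = m₁ − 5 log₁₀ d₁ + 5 = 2.47 − 11.8085 + 5 = -4.3385.
M₂ = 11.77 − 12.4506 + 5 = 4.3194.
L₁/L₂ = 10^(0.4(M₂ − M₁)) = 10^(0.4 × 8.6579) = 10^3.46316 = 2905.1.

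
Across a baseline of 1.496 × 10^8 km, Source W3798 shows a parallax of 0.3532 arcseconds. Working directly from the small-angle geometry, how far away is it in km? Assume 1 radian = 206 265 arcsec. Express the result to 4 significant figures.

θ = 0.3532″ = 0.3532/206265 = 1.7124 × 10^-6 rad.
d = B/θ = (1.496 × 10^8) / (1.7124 × 10^-6) = 8.7363 × 10^13 km.

8.736 × 10^13 km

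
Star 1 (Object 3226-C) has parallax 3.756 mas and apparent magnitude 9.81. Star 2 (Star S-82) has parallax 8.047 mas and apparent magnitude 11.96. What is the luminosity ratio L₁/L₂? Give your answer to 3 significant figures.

d₁ = 1/p₁ = 1/0.003756″ = 266.24 pc; d₂ = 1/p₂ = 1/0.008047″ = 124.27 pc.
M₁ = m₁ − 5 log₁₀ d₁ + 5 = 9.81 − 12.1264 + 5 = 2.6836.
M₂ = 11.96 − 10.4718 + 5 = 6.4882.
L₁/L₂ = 10^(0.4(M₂ − M₁)) = 10^(0.4 × 3.8046) = 10^1.52184 = 33.254.

L₁/L₂ = 33.3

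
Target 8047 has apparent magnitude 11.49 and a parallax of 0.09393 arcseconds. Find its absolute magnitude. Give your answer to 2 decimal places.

M = 11.35

d = 1/p = 1/0.09393″ = 10.646 pc.
m − M = 5 log₁₀(10.646) − 5 = 5.1359 − 5 = 0.1359.
M = m − (m − M) = 11.49 − 0.1359 = 11.35.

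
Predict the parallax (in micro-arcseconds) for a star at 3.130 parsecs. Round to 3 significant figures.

p = 1/d = 1/3.13 = 0.31949 arcsec.
= 0.31949 × 10⁶ = 3.1949 × 10^5 μas.

319000 μas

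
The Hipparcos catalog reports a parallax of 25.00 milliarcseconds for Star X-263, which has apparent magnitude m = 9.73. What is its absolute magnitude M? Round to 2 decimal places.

d = 1/p = 1/0.02500″ = 40 pc.
m − M = 5 log₁₀(40) − 5 = 8.0103 − 5 = 3.0103.
M = m − (m − M) = 9.73 − 3.0103 = 6.72.

M = 6.72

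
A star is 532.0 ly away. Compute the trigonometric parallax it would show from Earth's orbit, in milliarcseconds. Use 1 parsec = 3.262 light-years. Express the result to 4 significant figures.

d = 532.0 ly ÷ 3.262 = 163.09 pc.
p = 1/d = 1/163.09 = 0.0061316 arcsec.
= 0.0061316 × 1000 = 6.1316 mas.

6.132 mas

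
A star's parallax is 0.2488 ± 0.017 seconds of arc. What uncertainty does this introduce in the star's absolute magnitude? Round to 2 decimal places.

σ_M = 0.15 mag

M = m − 5 log₁₀ d + 5 = m + 5 log₁₀ p + 5, so ∂M/∂p = 5/(p ln 10).
σ_M = (5/ln 10) · (σ_p/p) = 2.1715 × 0.017/0.2488 = 2.1715 × 0.068328 = 0.14837.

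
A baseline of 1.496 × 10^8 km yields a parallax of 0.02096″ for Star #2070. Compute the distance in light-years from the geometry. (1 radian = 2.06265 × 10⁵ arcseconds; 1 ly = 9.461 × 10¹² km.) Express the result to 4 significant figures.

155.6 ly

θ = 0.02096″ = 0.02096/206265 = 1.0162 × 10^-7 rad.
d = B/θ = (1.496 × 10^8) / (1.0162 × 10^-7) = 1.4722 × 10^15 km = (1.4722 × 10^15) / (9.461 × 10^12) ly = 155.61 ly.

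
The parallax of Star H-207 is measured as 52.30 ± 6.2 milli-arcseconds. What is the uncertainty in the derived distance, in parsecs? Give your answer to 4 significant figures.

d = 1/p, so σ_d = σ_p / p².
σ_d = 0.00620 / (0.05230)² = 0.00620 / 0.0027353 = 2.2667 pc.

2.267 pc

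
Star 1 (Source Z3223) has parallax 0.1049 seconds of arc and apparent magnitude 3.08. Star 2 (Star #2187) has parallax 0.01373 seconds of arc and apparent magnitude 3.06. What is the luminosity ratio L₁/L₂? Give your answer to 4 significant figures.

d₁ = 1/p₁ = 1/0.1049″ = 9.5329 pc; d₂ = 1/p₂ = 1/0.01373″ = 72.833 pc.
M₁ = m₁ − 5 log₁₀ d₁ + 5 = 3.08 − 4.8961 + 5 = 3.1839.
M₂ = 3.06 − 9.3116 + 5 = -1.2516.
L₁/L₂ = 10^(0.4(M₂ − M₁)) = 10^(0.4 × (-4.4355)) = 10^(-1.77420) = 0.016819.

L₁/L₂ = 0.01682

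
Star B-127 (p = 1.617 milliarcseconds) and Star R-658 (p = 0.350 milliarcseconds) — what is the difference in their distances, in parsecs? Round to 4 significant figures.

d_A = 1/0.001617″ = 618.43 pc; d_B = 1/0.0003500″ = 2857.1 pc.
|d_B − d_A| = |2857.1 − 618.43| = 2238.7 pc.

2239 pc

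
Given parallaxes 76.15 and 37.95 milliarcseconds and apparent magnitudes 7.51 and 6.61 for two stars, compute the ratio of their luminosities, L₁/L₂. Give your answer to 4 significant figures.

L₁/L₂ = 0.1084

d₁ = 1/p₁ = 1/0.07615″ = 13.132 pc; d₂ = 1/p₂ = 1/0.03795″ = 26.35 pc.
M₁ = m₁ − 5 log₁₀ d₁ + 5 = 7.51 − 5.5917 + 5 = 6.9183.
M₂ = 6.61 − 7.1039 + 5 = 4.5061.
L₁/L₂ = 10^(0.4(M₂ − M₁)) = 10^(0.4 × (-2.4122)) = 10^(-0.96488) = 0.10842.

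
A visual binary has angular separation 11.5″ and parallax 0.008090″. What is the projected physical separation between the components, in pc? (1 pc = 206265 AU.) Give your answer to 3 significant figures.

0.00689 pc

d = 1/p = 1/0.008090″ = 123.61 pc.
At distance d (pc), an angle of θ arcsec spans θ·d AU: s = 11.5 × 123.61 = 1421.5 AU.
= 1421.5 / 206265 = 0.0068916 pc.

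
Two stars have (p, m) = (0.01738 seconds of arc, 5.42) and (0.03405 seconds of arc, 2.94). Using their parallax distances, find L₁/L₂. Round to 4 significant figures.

d₁ = 1/p₁ = 1/0.01738″ = 57.537 pc; d₂ = 1/p₂ = 1/0.03405″ = 29.369 pc.
M₁ = m₁ − 5 log₁₀ d₁ + 5 = 5.42 − 8.7997 + 5 = 1.6203.
M₂ = 2.94 − 7.3394 + 5 = 0.6006.
L₁/L₂ = 10^(0.4(M₂ − M₁)) = 10^(0.4 × (-1.0197)) = 10^(-0.40788) = 0.39095.

L₁/L₂ = 0.3910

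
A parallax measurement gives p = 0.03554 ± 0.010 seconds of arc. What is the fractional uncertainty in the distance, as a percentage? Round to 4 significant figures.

For d = 1/p, |σ_d/d| = |σ_p/p|.
σ_p/p = 0.010 / 0.03554 = 0.28137 = 28.137%.

28.14%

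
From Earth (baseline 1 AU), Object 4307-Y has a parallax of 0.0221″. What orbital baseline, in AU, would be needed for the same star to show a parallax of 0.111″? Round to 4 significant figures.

Parallax scales linearly with baseline: p ∝ B, so B = p_target / p_Earth × 1 AU.
B = 0.111 / 0.0221 = 5.0226 AU.

5.023 AU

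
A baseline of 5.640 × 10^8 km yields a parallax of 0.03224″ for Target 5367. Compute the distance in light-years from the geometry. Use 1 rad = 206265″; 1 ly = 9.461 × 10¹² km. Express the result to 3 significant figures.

381 ly

θ = 0.03224″ = 0.03224/206265 = 1.5630 × 10^-7 rad.
d = B/θ = (5.640 × 10^8) / (1.5630 × 10^-7) = 3.6084 × 10^15 km = (3.6084 × 10^15) / (9.461 × 10^12) ly = 381.4 ly.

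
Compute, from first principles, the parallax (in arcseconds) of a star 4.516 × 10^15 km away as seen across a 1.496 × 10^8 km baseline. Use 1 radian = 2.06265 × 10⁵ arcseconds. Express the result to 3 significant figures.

θ ≈ B/d = (1.496 × 10^8) / (4.516 × 10^15) = 3.3127 × 10^-8 rad.
In arcseconds: 3.3127 × 10^-8 × 206265 = 0.0068329″.

0.00683 arcsec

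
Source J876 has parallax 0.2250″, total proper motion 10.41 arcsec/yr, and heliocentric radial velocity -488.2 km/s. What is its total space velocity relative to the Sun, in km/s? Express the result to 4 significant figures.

535.2 km/s

d = 1/p = 1/0.2250″ = 4.4444 pc.
v_t = 4.740 μ d = 4.740 × 10.41 × 4.4444 = 219.3 km/s.
v = √(v_r² + v_t²) = √((-488.2)² + 219.3²) = √286432 = 535.19 km/s.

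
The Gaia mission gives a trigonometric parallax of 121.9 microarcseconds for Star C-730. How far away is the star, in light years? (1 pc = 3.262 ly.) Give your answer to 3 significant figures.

26800 light years

p = 121.9 microarcseconds = 0.0001219 arcsec.
d = 1/p = 1/0.0001219 = 8203.4 pc.
In light-years: 8203.4 × 3.262 = 26759 ly.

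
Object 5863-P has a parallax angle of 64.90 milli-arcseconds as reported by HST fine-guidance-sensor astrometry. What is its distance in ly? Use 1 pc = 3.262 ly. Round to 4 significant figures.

50.26 ly

p = 64.90 milli-arcseconds = 0.06490 arcsec.
d = 1/p = 1/0.06490 = 15.408 pc.
In light-years: 15.408 × 3.262 = 50.261 ly.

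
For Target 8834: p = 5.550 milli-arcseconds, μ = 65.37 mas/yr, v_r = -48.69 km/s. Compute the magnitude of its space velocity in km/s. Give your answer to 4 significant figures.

d = 1/p = 1/0.005550″ = 180.18 pc.
μ = 65.37 mas/yr = 0.06537 ″/yr.
v_t = 4.740 μ d = 4.740 × 0.06537 × 180.18 = 55.829 km/s.
v = √(v_r² + v_t²) = √((-48.69)² + 55.829²) = √5487.59 = 74.078 km/s.

74.08 km/s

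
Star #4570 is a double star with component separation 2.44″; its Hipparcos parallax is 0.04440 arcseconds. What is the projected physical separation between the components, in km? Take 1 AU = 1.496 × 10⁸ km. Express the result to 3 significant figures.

8.22 × 10^9 km

d = 1/p = 1/0.04440″ = 22.523 pc.
At distance d (pc), an angle of θ arcsec spans θ·d AU: s = 2.44 × 22.523 = 54.956 AU.
= 54.956 × 1.496 × 10⁸ km = 8.2214 × 10^9 km.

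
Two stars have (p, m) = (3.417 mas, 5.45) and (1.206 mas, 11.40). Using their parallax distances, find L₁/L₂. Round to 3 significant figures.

L₁/L₂ = 29.9

d₁ = 1/p₁ = 1/0.003417″ = 292.65 pc; d₂ = 1/p₂ = 1/0.001206″ = 829.19 pc.
M₁ = m₁ − 5 log₁₀ d₁ + 5 = 5.45 − 12.3317 + 5 = -1.8817.
M₂ = 11.40 − 14.5933 + 5 = 1.8067.
L₁/L₂ = 10^(0.4(M₂ − M₁)) = 10^(0.4 × 3.6884) = 10^1.47536 = 29.879.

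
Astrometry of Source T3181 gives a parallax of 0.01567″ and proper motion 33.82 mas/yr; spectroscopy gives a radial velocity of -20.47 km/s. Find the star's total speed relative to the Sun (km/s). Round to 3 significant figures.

d = 1/p = 1/0.01567″ = 63.816 pc.
μ = 33.82 mas/yr = 0.03382 ″/yr.
v_t = 4.740 μ d = 4.740 × 0.03382 × 63.816 = 10.23 km/s.
v = √(v_r² + v_t²) = √((-20.47)² + 10.23²) = √523.674 = 22.884 km/s.

22.9 km/s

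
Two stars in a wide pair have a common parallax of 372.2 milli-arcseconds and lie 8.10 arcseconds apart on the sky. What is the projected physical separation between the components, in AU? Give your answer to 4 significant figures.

21.76 AU

d = 1/p = 1/0.3722″ = 2.6867 pc.
At distance d (pc), an angle of θ arcsec spans θ·d AU: s = 8.10 × 2.6867 = 21.762 AU.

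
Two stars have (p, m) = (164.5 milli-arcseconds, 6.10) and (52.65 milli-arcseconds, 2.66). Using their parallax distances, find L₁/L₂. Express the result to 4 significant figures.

d₁ = 1/p₁ = 1/0.1645″ = 6.079 pc; d₂ = 1/p₂ = 1/0.05265″ = 18.993 pc.
M₁ = m₁ − 5 log₁₀ d₁ + 5 = 6.10 − 3.9192 + 5 = 7.1808.
M₂ = 2.66 − 6.3930 + 5 = 1.2670.
L₁/L₂ = 10^(0.4(M₂ − M₁)) = 10^(0.4 × (-5.9138)) = 10^(-2.36552) = 0.00431.

L₁/L₂ = 0.004310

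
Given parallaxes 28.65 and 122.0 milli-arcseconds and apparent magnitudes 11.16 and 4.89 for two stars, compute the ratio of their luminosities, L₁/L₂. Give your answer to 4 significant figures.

d₁ = 1/p₁ = 1/0.02865″ = 34.904 pc; d₂ = 1/p₂ = 1/0.1220″ = 8.1967 pc.
M₁ = m₁ − 5 log₁₀ d₁ + 5 = 11.16 − 7.7144 + 5 = 8.4456.
M₂ = 4.89 − 4.5682 + 5 = 5.3218.
L₁/L₂ = 10^(0.4(M₂ − M₁)) = 10^(0.4 × (-3.1238)) = 10^(-1.24952) = 0.056296.

L₁/L₂ = 0.05630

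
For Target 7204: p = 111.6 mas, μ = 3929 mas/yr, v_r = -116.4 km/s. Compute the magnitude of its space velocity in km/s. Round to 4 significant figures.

d = 1/p = 1/0.1116″ = 8.9606 pc.
μ = 3929 mas/yr = 3.929 ″/yr.
v_t = 4.740 μ d = 4.740 × 3.929 × 8.9606 = 166.88 km/s.
v = √(v_r² + v_t²) = √((-116.4)² + 166.88²) = √41397.9 = 203.46 km/s.

203.5 km/s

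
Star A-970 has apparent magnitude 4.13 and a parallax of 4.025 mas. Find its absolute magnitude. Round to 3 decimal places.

M = -2.846

d = 1/p = 1/0.004025″ = 248.45 pc.
m − M = 5 log₁₀(248.45) − 5 = 11.9762 − 5 = 6.9762.
M = m − (m − M) = 4.13 − 6.9762 = -2.846.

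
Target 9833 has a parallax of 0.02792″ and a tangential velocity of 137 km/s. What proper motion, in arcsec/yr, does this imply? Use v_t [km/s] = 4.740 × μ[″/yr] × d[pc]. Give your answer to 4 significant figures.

0.8070 arcsec/yr

d = 1/p = 1/0.02792″ = 35.817 pc.
μ = v_t / (4.74 d) = 137 / (4.74 × 35.817) = 137 / 169.77 = 0.80697 ″/yr.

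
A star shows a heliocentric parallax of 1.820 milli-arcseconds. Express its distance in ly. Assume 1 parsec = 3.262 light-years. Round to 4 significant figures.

1792 ly

p = 1.820 milli-arcseconds = 0.001820 arcsec.
d = 1/p = 1/0.001820 = 549.45 pc.
In light-years: 549.45 × 3.262 = 1792.3 ly.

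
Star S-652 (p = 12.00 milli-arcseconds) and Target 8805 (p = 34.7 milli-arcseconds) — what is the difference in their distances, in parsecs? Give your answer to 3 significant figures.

d_A = 1/0.01200″ = 83.333 pc; d_B = 1/0.03470″ = 28.818 pc.
|d_B − d_A| = |28.818 − 83.333| = 54.515 pc.

54.5 pc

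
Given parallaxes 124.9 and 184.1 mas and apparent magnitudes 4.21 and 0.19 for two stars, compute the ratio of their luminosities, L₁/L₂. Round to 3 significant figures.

d₁ = 1/p₁ = 1/0.1249″ = 8.0064 pc; d₂ = 1/p₂ = 1/0.1841″ = 5.4318 pc.
M₁ = m₁ − 5 log₁₀ d₁ + 5 = 4.21 − 4.5172 + 5 = 4.6928.
M₂ = 0.19 − 3.6747 + 5 = 1.5153.
L₁/L₂ = 10^(0.4(M₂ − M₁)) = 10^(0.4 × (-3.1775)) = 10^(-1.27100) = 0.05358.

L₁/L₂ = 0.0536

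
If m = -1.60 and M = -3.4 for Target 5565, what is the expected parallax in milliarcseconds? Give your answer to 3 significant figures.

m − M = -1.60 − (-3.4) = 1.80.
d = 10^((m−M)/5 + 1) = 10^1.360 = 22.909 pc.
p = 1/d = 1/22.909 = 0.043651 arcsec = 43.651 mas.

43.7 mas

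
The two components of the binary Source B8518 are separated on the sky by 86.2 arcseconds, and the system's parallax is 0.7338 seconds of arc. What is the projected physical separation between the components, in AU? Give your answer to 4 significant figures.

117.5 AU

d = 1/p = 1/0.7338″ = 1.3628 pc.
At distance d (pc), an angle of θ arcsec spans θ·d AU: s = 86.2 × 1.3628 = 117.47 AU.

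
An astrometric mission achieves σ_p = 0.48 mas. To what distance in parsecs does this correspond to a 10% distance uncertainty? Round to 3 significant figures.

208 pc

σ_d/d = σ_p/p, so the condition is σ_p/p ≤ 0.10, i.e. p ≥ σ_p/0.10.
p_min = 0.48/0.10 = 4.8 mas = 0.0048 arcsec.
d_max = 1/p_min = 1/0.0048 = 208.33 pc.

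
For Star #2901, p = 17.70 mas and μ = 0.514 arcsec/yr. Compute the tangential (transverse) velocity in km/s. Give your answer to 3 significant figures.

d = 1/p = 1/0.01770″ = 56.497 pc.
v_t = 4.74 × μ × d = 4.74 × 0.514 × 56.497 = 137.65 km/s.

138 km/s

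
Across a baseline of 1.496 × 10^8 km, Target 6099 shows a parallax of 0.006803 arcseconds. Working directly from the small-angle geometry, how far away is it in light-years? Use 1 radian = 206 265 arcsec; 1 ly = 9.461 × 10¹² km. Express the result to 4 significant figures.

479.4 ly

θ = 0.006803″ = 0.006803/206265 = 3.2982 × 10^-8 rad.
d = B/θ = (1.496 × 10^8) / (3.2982 × 10^-8) = 4.5358 × 10^15 km = (4.5358 × 10^15) / (9.461 × 10^12) ly = 479.42 ly.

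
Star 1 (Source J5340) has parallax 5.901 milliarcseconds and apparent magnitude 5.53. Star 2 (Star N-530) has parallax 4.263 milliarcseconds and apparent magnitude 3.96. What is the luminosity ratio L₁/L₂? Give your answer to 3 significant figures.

d₁ = 1/p₁ = 1/0.005901″ = 169.46 pc; d₂ = 1/p₂ = 1/0.004263″ = 234.58 pc.
M₁ = m₁ − 5 log₁₀ d₁ + 5 = 5.53 − 11.1453 + 5 = -0.6153.
M₂ = 3.96 − 11.8515 + 5 = -2.8915.
L₁/L₂ = 10^(0.4(M₂ − M₁)) = 10^(0.4 × (-2.2762)) = 10^(-0.91048) = 0.12289.

L₁/L₂ = 0.123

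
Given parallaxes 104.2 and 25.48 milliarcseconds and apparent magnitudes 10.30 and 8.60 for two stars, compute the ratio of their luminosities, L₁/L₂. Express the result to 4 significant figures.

L₁/L₂ = 0.01249

d₁ = 1/p₁ = 1/0.1042″ = 9.5969 pc; d₂ = 1/p₂ = 1/0.02548″ = 39.246 pc.
M₁ = m₁ − 5 log₁₀ d₁ + 5 = 10.30 − 4.9107 + 5 = 10.3893.
M₂ = 8.60 − 7.9690 + 5 = 5.6310.
L₁/L₂ = 10^(0.4(M₂ − M₁)) = 10^(0.4 × (-4.7583)) = 10^(-1.90332) = 0.012493.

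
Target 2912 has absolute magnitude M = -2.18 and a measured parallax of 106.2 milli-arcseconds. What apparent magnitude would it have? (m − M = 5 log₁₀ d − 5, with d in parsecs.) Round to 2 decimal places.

d = 1/p = 1/0.1062″ = 9.4162 pc.
m − M = 5 log₁₀ d − 5 = 5 log₁₀(9.4162) − 5 = 4.8694 − 5 = -0.1306.
m = M + (m − M) = -2.18 + (-0.1306) = -2.31.

m = -2.31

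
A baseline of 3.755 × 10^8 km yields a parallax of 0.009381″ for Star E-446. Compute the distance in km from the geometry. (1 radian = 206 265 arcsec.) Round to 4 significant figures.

θ = 0.009381″ = 0.009381/206265 = 4.5480 × 10^-8 rad.
d = B/θ = (3.755 × 10^8) / (4.5480 × 10^-8) = 8.2564 × 10^15 km.

8.256 × 10^15 km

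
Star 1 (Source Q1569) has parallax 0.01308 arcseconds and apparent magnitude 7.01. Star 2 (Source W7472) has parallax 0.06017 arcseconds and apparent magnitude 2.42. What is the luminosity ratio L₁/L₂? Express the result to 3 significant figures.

L₁/L₂ = 0.309

d₁ = 1/p₁ = 1/0.01308″ = 76.453 pc; d₂ = 1/p₂ = 1/0.06017″ = 16.62 pc.
M₁ = m₁ − 5 log₁₀ d₁ + 5 = 7.01 − 9.4170 + 5 = 2.5930.
M₂ = 2.42 − 6.1032 + 5 = 1.3168.
L₁/L₂ = 10^(0.4(M₂ − M₁)) = 10^(0.4 × (-1.2762)) = 10^(-0.51048) = 0.30869.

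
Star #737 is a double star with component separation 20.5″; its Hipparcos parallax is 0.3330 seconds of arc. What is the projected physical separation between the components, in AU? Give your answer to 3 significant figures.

61.6 AU

d = 1/p = 1/0.3330″ = 3.003 pc.
At distance d (pc), an angle of θ arcsec spans θ·d AU: s = 20.5 × 3.003 = 61.562 AU.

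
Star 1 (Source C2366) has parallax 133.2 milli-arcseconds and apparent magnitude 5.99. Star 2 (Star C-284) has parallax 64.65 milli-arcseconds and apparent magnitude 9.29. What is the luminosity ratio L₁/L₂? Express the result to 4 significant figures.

d₁ = 1/p₁ = 1/0.1332″ = 7.5075 pc; d₂ = 1/p₂ = 1/0.06465″ = 15.468 pc.
M₁ = m₁ − 5 log₁₀ d₁ + 5 = 5.99 − 4.3775 + 5 = 6.6125.
M₂ = 9.29 − 5.9472 + 5 = 8.3428.
L₁/L₂ = 10^(0.4(M₂ − M₁)) = 10^(0.4 × 1.7303) = 10^0.69212 = 4.9218.

L₁/L₂ = 4.922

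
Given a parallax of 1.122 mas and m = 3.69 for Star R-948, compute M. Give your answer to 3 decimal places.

M = -6.060

d = 1/p = 1/0.001122″ = 891.27 pc.
m − M = 5 log₁₀(891.27) − 5 = 14.7500 − 5 = 9.7500.
M = m − (m − M) = 3.69 − 9.7500 = -6.060.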